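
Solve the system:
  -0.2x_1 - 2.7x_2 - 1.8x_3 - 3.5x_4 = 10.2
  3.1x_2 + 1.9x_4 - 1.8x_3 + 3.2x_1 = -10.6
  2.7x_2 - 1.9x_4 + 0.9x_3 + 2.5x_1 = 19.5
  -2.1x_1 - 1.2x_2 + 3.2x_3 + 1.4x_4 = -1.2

x_1 = 0, x_2 = 2, x_3 = 3, x_4 = -6

Row-reduce the augmented matrix:
R1 ← R1 / (-1/5).
R2 ← R2 − 16/5·R1.
R3 ← R3 − 5/2·R1.
R4 ← R4 + 21/10·R1.
R2 ← R2 / (-401/10).
R1 ← R1 − 27/2·R2.
R3 ← R3 + 621/20·R2.
R4 ← R4 − 543/20·R2.
R3 ← R3 / (8397/4010).
R1 ← R1 + 522/401·R3.
R2 ← R2 − 306/401·R3.
R4 ← R4 − 2771/2005·R3.
R4 ← R4 / (168046/41985).
R1 ← R1 + 2846/933·R4.
R2 ← R2 − 2537/933·R4.
R3 ← R3 + 15076/8397·R4.
Reading off the reduced rows gives x_1 = 0, x_2 = 2, x_3 = 3, x_4 = -6.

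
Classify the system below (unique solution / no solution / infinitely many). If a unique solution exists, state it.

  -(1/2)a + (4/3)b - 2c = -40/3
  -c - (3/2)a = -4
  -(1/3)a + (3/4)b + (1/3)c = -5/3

Row-reduce the augmented matrix:
R1 ← R1 / (-1/2).
R2 ← R2 + 3/2·R1.
R3 ← R3 + 1/3·R1.
R2 ← R2 / (-4).
R1 ← R1 + 8/3·R2.
R3 ← R3 + 5/36·R2.
R3 ← R3 / (215/144).
R1 ← R1 − 2/3·R3.
R2 ← R2 + 5/4·R3.
Reading off the reduced rows gives a = 0, b = -4, c = 4.

a = 0, b = -4, c = 4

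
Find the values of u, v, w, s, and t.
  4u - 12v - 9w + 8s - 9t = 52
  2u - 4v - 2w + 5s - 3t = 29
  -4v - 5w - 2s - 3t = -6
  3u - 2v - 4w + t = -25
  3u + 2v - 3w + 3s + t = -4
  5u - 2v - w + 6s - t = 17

u = -3, v = 1, w = 2, s = 5, t = -6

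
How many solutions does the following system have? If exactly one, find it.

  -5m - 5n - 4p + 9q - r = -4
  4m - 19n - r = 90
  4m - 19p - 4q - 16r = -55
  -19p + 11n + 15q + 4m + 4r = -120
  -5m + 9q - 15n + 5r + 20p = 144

Row-reduce the augmented matrix:
R1 ← R1 / (-5).
R2 ← R2 − 4·R1.
R3 ← R3 − 4·R1.
R4 ← R4 − 4·R1.
R5 ← R5 + 5·R1.
R2 ← R2 / (-23).
R1 ← R1 − 1·R2.
R3 ← R3 + 4·R2.
R4 ← R4 − 7·R2.
R5 ← R5 + 10·R2.
R3 ← R3 / (-2489/115).
R1 ← R1 − 76/115·R3.
R2 ← R2 − 16/115·R3.
R4 ← R4 + 533/23·R3.
R5 ← R5 − 584/23·R3.
R4 ← R4 / (55519/2489).
R1 ← R1 + 187/131·R4.
R2 ← R2 + 748/2489·R4.
R3 ← R3 + 224/2489·R4.
R5 ← R5 + 2104/2489·R4.
R5 ← R5 / (-654556/55519).
R1 ← R1 − 50953/55519·R5.
R2 ← R2 − 13649/55519·R5.
R3 ← R3 − 46840/55519·R5.
R4 ← R4 − 50539/55519·R5.
Reading off the reduced rows gives m = 3, n = -4, p = 5, q = 1, r = -2.

m = 3, n = -4, p = 5, q = 1, r = -2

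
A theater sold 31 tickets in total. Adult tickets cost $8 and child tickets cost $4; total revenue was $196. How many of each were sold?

Let a = adult tickets, c = child tickets.
  a + c = 31
  4c + 8a = 196
Row-reduce the augmented matrix:
R2 ← R2 − 8·R1.
R2 ← R2 / (-4).
R1 ← R1 − 1·R2.
Reading off the reduced rows gives a = 18, c = 13.

adult tickets: 18, child tickets: 13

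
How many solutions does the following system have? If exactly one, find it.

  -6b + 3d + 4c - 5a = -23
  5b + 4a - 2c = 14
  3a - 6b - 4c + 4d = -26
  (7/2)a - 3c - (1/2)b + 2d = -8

Row-reduce:
R1 ← R1 / (-5).
R2 ← R2 − 4·R1.
R3 ← R3 − 3·R1.
R4 ← R4 − 7/2·R1.
R2 ← R2 / (1/5).
R1 ← R1 − 6/5·R2.
R3 ← R3 + 48/5·R2.
R4 ← R4 + 47/10·R2.
R3 ← R3 / (56).
R1 ← R1 + 8·R3.
R2 ← R2 − 6·R3.
R4 ← R4 − 28·R3.
Row 4 reduces to 0 = -2, a contradiction. The system is inconsistent.

no solution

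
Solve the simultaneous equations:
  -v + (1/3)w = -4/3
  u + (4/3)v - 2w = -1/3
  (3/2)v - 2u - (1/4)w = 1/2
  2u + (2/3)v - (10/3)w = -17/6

Row-reduce:
Swap R1 and R2.
R3 ← R3 + 2·R1.
R4 ← R4 − 2·R1.
R2 ← R2 / (-1).
R1 ← R1 − 4/3·R2.
R3 ← R3 − 25/6·R2.
R4 ← R4 + 2·R2.
R3 ← R3 / (-103/36).
R1 ← R1 + 14/9·R3.
R2 ← R2 + 1/3·R3.
Row 4 reduces to 0 = 1/2, a contradiction. The system is inconsistent.

no solution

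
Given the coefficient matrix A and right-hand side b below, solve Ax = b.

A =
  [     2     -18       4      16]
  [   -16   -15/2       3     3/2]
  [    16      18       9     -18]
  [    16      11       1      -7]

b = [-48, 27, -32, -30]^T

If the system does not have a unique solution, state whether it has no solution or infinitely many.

Row-reduce:
R1 ← R1 / (2).
R2 ← R2 + 16·R1.
R3 ← R3 − 16·R1.
R4 ← R4 − 16·R1.
R2 ← R2 / (-303/2).
R1 ← R1 + 9·R2.
R3 ← R3 − 162·R2.
R4 ← R4 − 155·R2.
R3 ← R3 / (1457/101).
R1 ← R1 + 8/101·R3.
R2 ← R2 + 70/303·R3.
R4 ← R4 − 1457/303·R3.
Row 4 reduces to 0 = -4/3, a contradiction. The system is inconsistent.

no solution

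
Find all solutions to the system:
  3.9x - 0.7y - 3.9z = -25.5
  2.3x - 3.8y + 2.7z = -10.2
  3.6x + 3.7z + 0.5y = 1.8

x = -3, y = 3, z = 3

Row-reduce the augmented matrix:
R1 ← R1 / (39/10).
R2 ← R2 − 23/10·R1.
R3 ← R3 − 18/5·R1.
R2 ← R2 / (-1321/390).
R1 ← R1 + 7/39·R2.
R3 ← R3 − 149/130·R2.
R3 ← R3 / (118783/13210).
R1 ← R1 + 1671/1321·R3.
R2 ← R2 + 1950/1321·R3.
Reading off the reduced rows gives x = -3, y = 3, z = 3.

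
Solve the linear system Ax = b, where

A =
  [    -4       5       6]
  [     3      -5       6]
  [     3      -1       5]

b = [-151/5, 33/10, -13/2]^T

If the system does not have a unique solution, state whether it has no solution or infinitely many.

Row-reduce the augmented matrix:
R1 ← R1 / (-4).
R2 ← R2 − 3·R1.
R3 ← R3 − 3·R1.
R2 ← R2 / (-5/4).
R1 ← R1 + 5/4·R2.
R3 ← R3 − 11/4·R2.
R3 ← R3 / (163/5).
R1 ← R1 + 12·R3.
R2 ← R2 + 42/5·R3.
Reading off the reduced rows gives x_1 = 1/2, x_2 = -3, x_3 = -11/5.

x_1 = 1/2, x_2 = -3, x_3 = -11/5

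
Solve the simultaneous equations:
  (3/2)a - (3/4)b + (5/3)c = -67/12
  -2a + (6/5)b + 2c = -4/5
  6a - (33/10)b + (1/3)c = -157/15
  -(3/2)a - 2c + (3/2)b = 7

no solution

Row-reduce:
R1 ← R1 / (3/2).
R2 ← R2 + 2·R1.
R3 ← R3 − 6·R1.
R4 ← R4 + 3/2·R1.
R2 ← R2 / (1/5).
R1 ← R1 + 1/2·R2.
R3 ← R3 + 3/10·R2.
R4 ← R4 − 3/4·R2.
Swap R3 and R4.
R3 ← R3 / (-97/6).
R1 ← R1 − 35/3·R3.
R2 ← R2 − 190/9·R3.
Row 4 reduces to 0 = -1/2, a contradiction. The system is inconsistent.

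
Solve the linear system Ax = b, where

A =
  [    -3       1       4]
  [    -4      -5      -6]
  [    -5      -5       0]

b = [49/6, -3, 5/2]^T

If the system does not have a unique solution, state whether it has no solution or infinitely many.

Row-reduce the augmented matrix:
R1 ← R1 / (-3).
R2 ← R2 + 4·R1.
R3 ← R3 + 5·R1.
R2 ← R2 / (-19/3).
R1 ← R1 + 1/3·R2.
R3 ← R3 + 20/3·R2.
R3 ← R3 / (100/19).
R1 ← R1 + 14/19·R3.
R2 ← R2 − 34/19·R3.
Reading off the reduced rows gives x_1 = -3/2, x_2 = 1, x_3 = 2/3.

x_1 = -3/2, x_2 = 1, x_3 = 2/3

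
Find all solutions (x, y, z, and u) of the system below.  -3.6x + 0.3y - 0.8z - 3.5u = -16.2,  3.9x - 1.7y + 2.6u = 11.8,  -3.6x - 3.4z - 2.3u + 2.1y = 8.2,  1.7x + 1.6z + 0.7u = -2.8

x = 1, y = 3, z = -5, u = 5

Row-reduce the augmented matrix:
R1 ← R1 / (-18/5).
R2 ← R2 − 39/10·R1.
R3 ← R3 + 18/5·R1.
R4 ← R4 − 17/10·R1.
R2 ← R2 / (-11/8).
R1 ← R1 + 1/12·R2.
R3 ← R3 − 9/5·R2.
R4 ← R4 − 17/120·R2.
R3 ← R3 / (-1027/275).
R1 ← R1 − 136/495·R3.
R2 ← R2 − 104/165·R3.
R4 ← R4 − 2804/2475·R3.
R4 ← R4 / (-54754/46215).
R1 ← R1 − 9409/9243·R4.
R2 ← R2 − 191/237·R4.
R3 ← R3 − 99/1027·R4.
Reading off the reduced rows gives x = 1, y = 3, z = -5, u = 5.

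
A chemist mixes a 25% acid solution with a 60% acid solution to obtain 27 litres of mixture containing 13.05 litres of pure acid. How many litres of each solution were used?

litres of solution A: 9, litres of solution B: 18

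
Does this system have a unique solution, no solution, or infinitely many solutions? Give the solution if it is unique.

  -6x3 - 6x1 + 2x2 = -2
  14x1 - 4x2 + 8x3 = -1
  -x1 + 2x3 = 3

Row-reduce:
R1 ← R1 / (-6).
R2 ← R2 − 14·R1.
R3 ← R3 + 1·R1.
R2 ← R2 / (2/3).
R1 ← R1 + 1/3·R2.
R3 ← R3 + 1/3·R2.
Row 3 reduces to 0 = 1/2, a contradiction. The system is inconsistent.

no solution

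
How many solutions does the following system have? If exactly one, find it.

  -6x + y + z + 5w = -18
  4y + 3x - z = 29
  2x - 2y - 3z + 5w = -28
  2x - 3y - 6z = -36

Row-reduce the augmented matrix:
R1 ← R1 / (-6).
R2 ← R2 − 3·R1.
R3 ← R3 − 2·R1.
R4 ← R4 − 2·R1.
R2 ← R2 / (9/2).
R1 ← R1 + 1/6·R2.
R3 ← R3 + 5/3·R2.
R4 ← R4 + 8/3·R2.
R3 ← R3 / (-77/27).
R1 ← R1 + 5/27·R3.
R2 ← R2 + 1/9·R3.
R4 ← R4 + 161/27·R3.
R4 ← R4 / (-140/11).
R1 ← R1 + 95/77·R4.
R2 ← R2 − 20/77·R4.
R3 ← R3 + 205/77·R4.
Reading off the reduced rows gives x = 3, y = 6, z = 4, w = -2.

x = 3, y = 6, z = 4, w = -2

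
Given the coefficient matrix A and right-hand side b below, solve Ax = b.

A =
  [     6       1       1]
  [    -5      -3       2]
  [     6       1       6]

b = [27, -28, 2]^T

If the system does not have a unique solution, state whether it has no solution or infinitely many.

x_1 = 6, x_2 = -4, x_3 = -5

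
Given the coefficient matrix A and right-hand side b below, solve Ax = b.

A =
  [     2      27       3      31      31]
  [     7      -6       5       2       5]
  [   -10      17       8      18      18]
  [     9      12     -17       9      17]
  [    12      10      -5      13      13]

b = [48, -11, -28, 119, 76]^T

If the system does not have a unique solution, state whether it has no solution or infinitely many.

infinitely many solutions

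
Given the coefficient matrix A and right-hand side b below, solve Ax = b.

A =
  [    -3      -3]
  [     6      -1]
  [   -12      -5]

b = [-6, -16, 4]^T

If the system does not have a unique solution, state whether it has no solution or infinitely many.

x_1 = -2, x_2 = 4

Row-reduce the augmented matrix:
R1 ← R1 / (-3).
R2 ← R2 − 6·R1.
R3 ← R3 + 12·R1.
R2 ← R2 / (-7).
R1 ← R1 − 1·R2.
R3 ← R3 − 7·R2.
R3 reduces to 0 = 0, so the extra equation is consistent.
Reading off the reduced rows gives x_1 = -2, x_2 = 4.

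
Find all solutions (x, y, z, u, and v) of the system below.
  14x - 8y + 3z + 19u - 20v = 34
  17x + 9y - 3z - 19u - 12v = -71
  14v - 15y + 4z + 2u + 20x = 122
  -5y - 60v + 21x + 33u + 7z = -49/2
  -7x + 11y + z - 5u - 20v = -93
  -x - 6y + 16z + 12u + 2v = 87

no solution

Row-reduce:
R1 ← R1 / (14).
R2 ← R2 − 17·R1.
R3 ← R3 − 20·R1.
R4 ← R4 − 21·R1.
R5 ← R5 + 7·R1.
R6 ← R6 + 1·R1.
R2 ← R2 / (131/7).
R1 ← R1 + 4/7·R2.
R3 ← R3 + 25/7·R2.
R4 ← R4 − 7·R2.
R5 ← R5 − 7·R2.
R6 ← R6 + 46/7·R2.
R3 ← R3 / (-407/262).
R1 ← R1 − 3/262·R3.
R2 ← R2 + 93/262·R3.
R4 ← R4 − 653/131·R3.
R5 ← R5 − 653/131·R3.
R6 ← R6 − 3637/262·R3.
R4 ← R4 / (-35086/407).
R1 ← R1 + 70/407·R4.
R2 ← R2 − 2170/407·R4.
R3 ← R3 − 8691/407·R4.
R5 ← R5 + 35086/407·R4.
R6 ← R6 + 121222/407·R4.
Swap R5 and R6.
R5 ← R5 / (488112/17543).
R1 ← R1 + 16506/17543·R5.
R2 ← R2 + 49690/17543·R5.
R3 ← R3 + 31262/17543·R5.
R4 ← R4 + 22290/17543·R5.
Row 6 reduces to 0 = -1/2, a contradiction. The system is inconsistent.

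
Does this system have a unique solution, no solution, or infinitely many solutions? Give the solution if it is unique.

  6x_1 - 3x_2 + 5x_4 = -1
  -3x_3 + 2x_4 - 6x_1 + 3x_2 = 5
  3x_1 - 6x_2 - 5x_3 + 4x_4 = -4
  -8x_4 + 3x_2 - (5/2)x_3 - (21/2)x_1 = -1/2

no solution

Row-reduce:
R1 ← R1 / (6).
R2 ← R2 + 6·R1.
R3 ← R3 − 3·R1.
R4 ← R4 + 21/2·R1.
Swap R2 and R3.
R2 ← R2 / (-9/2).
R1 ← R1 + 1/2·R2.
R4 ← R4 + 9/4·R2.
R3 ← R3 / (-3).
R1 ← R1 − 5/9·R3.
R2 ← R2 − 10/9·R3.
Row 4 reduces to 0 = -1/2, a contradiction. The system is inconsistent.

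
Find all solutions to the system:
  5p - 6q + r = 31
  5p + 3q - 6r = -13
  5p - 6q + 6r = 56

p = 4, q = -1, r = 5

Row-reduce the augmented matrix:
R1 ← R1 / (5).
R2 ← R2 − 5·R1.
R3 ← R3 − 5·R1.
R2 ← R2 / (9).
R1 ← R1 + 6/5·R2.
R3 ← R3 / (5).
R1 ← R1 + 11/15·R3.
R2 ← R2 + 7/9·R3.
Reading off the reduced rows gives p = 4, q = -1, r = 5.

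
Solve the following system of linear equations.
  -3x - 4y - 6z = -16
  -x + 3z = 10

Row-reduce:
R1 ← R1 / (-3).
R2 ← R2 + 1·R1.
R2 ← R2 / (4/3).
R1 ← R1 − 4/3·R2.
Rank is 2 with 3 unknowns, leaving z free.

infinitely many solutions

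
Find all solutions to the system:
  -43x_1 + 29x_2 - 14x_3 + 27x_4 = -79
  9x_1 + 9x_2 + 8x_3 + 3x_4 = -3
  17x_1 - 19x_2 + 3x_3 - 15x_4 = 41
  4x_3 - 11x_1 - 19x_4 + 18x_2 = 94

infinitely many solutions

Row-reduce:
R1 ← R1 / (-43).
R2 ← R2 − 9·R1.
R3 ← R3 − 17·R1.
R4 ← R4 + 11·R1.
R2 ← R2 / (648/43).
R1 ← R1 + 29/43·R2.
R3 ← R3 + 324/43·R2.
R4 ← R4 − 455/43·R2.
Swap R3 and R4.
R3 ← R3 / (1303/324).
R1 ← R1 − 179/324·R3.
R2 ← R2 − 109/324·R3.
Rank is 3 with 4 unknowns, leaving x_4 free.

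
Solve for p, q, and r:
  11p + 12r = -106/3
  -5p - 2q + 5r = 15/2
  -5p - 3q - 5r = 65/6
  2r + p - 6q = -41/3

Row-reduce the augmented matrix:
R1 ← R1 / (11).
R2 ← R2 + 5·R1.
R3 ← R3 + 5·R1.
R4 ← R4 − 1·R1.
R2 ← R2 / (-2).
R3 ← R3 + 3·R2.
R4 ← R4 + 6·R2.
R3 ← R3 / (-335/22).
R1 ← R1 − 12/11·R3.
R2 ← R2 + 115/22·R3.
R4 ← R4 + 335/11·R3.
R4 reduces to 0 = 0, so the extra equation is consistent.
Reading off the reduced rows gives p = -8/3, q = 5/3, r = -1/2.

p = -8/3, q = 5/3, r = -1/2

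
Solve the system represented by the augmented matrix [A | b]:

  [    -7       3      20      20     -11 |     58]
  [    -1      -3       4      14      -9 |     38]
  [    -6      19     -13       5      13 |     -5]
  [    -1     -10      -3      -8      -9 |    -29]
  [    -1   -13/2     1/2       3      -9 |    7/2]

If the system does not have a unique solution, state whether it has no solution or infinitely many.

no solution

Row-reduce:
R1 ← R1 / (-7).
R2 ← R2 + 1·R1.
R3 ← R3 + 6·R1.
R4 ← R4 + 1·R1.
R5 ← R5 + 1·R1.
R2 ← R2 / (-24/7).
R1 ← R1 + 3/7·R2.
R3 ← R3 − 115/7·R2.
R4 ← R4 + 73/7·R2.
R5 ← R5 + 97/14·R2.
R3 ← R3 / (-74/3).
R1 ← R1 + 3·R3.
R2 ← R2 + 1/3·R3.
R4 ← R4 + 28/3·R3.
R5 ← R5 + 14/3·R3.
R4 ← R4 / (-8933/148).
R1 ← R1 + 2743/296·R4.
R2 ← R2 + 1127/296·R4.
R3 ← R3 + 495/296·R4.
R5 ← R5 + 8933/296·R4.
Row 5 reduces to 0 = -1, a contradiction. The system is inconsistent.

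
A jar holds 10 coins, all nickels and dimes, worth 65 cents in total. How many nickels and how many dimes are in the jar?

nickels: 7, dimes: 3

Let n = nickels, d = dimes.
  n + d = 10
  5n + 10d = 65
From equation 1: n = 10 − d.
Substitute into equation 2 and solve: d = 3.
Then n = 7.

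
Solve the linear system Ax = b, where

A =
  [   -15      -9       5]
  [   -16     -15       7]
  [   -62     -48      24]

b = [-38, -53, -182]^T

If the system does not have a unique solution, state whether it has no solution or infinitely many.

infinitely many solutions

Row-reduce:
R1 ← R1 / (-15).
R2 ← R2 + 16·R1.
R3 ← R3 + 62·R1.
R2 ← R2 / (-27/5).
R1 ← R1 − 3/5·R2.
R3 ← R3 + 54/5·R2.
Rank is 2 with 3 unknowns, leaving x_3 free.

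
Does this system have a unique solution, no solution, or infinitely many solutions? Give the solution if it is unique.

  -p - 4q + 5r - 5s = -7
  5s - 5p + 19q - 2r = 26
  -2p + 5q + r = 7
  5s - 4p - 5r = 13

no solution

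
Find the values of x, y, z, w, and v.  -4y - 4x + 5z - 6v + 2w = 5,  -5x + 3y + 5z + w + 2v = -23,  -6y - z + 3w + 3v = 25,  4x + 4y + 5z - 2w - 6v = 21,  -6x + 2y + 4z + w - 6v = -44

Row-reduce the augmented matrix:
R1 ← R1 / (-4).
R2 ← R2 + 5·R1.
R4 ← R4 − 4·R1.
R5 ← R5 + 6·R1.
R2 ← R2 / (8).
R1 ← R1 − 1·R2.
R3 ← R3 + 6·R2.
R5 ← R5 − 8·R2.
R3 ← R3 / (-31/16).
R1 ← R1 + 35/32·R3.
R2 ← R2 + 5/32·R3.
R4 ← R4 − 10·R3.
R5 ← R5 + 9/4·R3.
R4 ← R4 / (300/31).
R1 ← R1 + 85/62·R4.
R2 ← R2 + 21/62·R4.
R3 ← R3 + 30/31·R4.
R5 ← R5 + 83/31·R4.
R5 ← R5 / (-178/25).
R1 ← R1 − 3/10·R5.
R2 ← R2 − 89/50·R5.
R3 ← R3 + 6/5·R5.
R4 ← R4 − 104/25·R5.
Reading off the reduced rows gives x = 6, y = -6, z = 5, w = -4, v = 2.

x = 6, y = -6, z = 5, w = -4, v = 2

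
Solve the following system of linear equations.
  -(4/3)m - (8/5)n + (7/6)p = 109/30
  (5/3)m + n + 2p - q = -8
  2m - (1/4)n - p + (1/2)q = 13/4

infinitely many solutions

Row-reduce:
R1 ← R1 / (-4/3).
R2 ← R2 − 5/3·R1.
R3 ← R3 − 2·R1.
R2 ← R2 / (-1).
R1 ← R1 − 6/5·R2.
R3 ← R3 + 53/20·R2.
R3 ← R3 / (-4039/480).
R1 ← R1 − 131/40·R3.
R2 ← R2 + 83/24·R3.
Rank is 3 with 4 unknowns, leaving q free.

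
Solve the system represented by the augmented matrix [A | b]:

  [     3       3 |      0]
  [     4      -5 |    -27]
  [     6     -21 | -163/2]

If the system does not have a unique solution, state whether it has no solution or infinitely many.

no solution

Row-reduce:
R1 ← R1 / (3).
R2 ← R2 − 4·R1.
R3 ← R3 − 6·R1.
R2 ← R2 / (-9).
R1 ← R1 − 1·R2.
R3 ← R3 + 27·R2.
Row 3 reduces to 0 = -1/2, a contradiction. The system is inconsistent.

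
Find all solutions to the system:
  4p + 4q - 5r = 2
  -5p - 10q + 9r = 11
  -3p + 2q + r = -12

Row-reduce:
R1 ← R1 / (4).
R2 ← R2 + 5·R1.
R3 ← R3 + 3·R1.
R2 ← R2 / (-5).
R1 ← R1 − 1·R2.
R3 ← R3 − 5·R2.
Row 3 reduces to 0 = 3, a contradiction. The system is inconsistent.

no solution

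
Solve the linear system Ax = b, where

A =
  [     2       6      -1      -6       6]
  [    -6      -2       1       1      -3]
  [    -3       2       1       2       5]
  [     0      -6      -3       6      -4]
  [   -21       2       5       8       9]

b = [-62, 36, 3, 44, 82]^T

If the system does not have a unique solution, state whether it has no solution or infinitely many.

no solution

Row-reduce:
R1 ← R1 / (2).
R2 ← R2 + 6·R1.
R3 ← R3 + 3·R1.
R5 ← R5 + 21·R1.
R2 ← R2 / (16).
R1 ← R1 − 3·R2.
R3 ← R3 − 11·R2.
R4 ← R4 + 6·R2.
R5 ← R5 − 65·R2.
R3 ← R3 / (7/8).
R1 ← R1 + 1/8·R3.
R2 ← R2 + 1/8·R3.
R4 ← R4 + 15/4·R3.
R5 ← R5 − 21/8·R3.
R4 ← R4 / (138/7).
R1 ← R1 − 6/7·R4.
R2 ← R2 + 11/28·R4.
R3 ← R3 − 75/14·R4.
Row 5 reduces to 0 = 1, a contradiction. The system is inconsistent.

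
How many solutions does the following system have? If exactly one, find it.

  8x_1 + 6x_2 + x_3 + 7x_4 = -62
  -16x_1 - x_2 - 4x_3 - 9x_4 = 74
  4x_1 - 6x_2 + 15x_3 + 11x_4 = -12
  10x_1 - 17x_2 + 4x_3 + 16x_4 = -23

x_1 = -3, x_2 = -3, x_3 = 1, x_4 = -3

Row-reduce the augmented matrix:
R1 ← R1 / (8).
R2 ← R2 + 16·R1.
R3 ← R3 − 4·R1.
R4 ← R4 − 10·R1.
R2 ← R2 / (11).
R1 ← R1 − 3/4·R2.
R3 ← R3 + 9·R2.
R4 ← R4 + 49/2·R2.
R3 ← R3 / (283/22).
R1 ← R1 − 23/88·R3.
R2 ← R2 + 2/11·R3.
R4 ← R4 + 75/44·R3.
R4 ← R4 / (5638/283).
R1 ← R1 − 169/566·R4.
R2 ← R2 − 175/283·R4.
R3 ← R3 − 255/283·R4.
Reading off the reduced rows gives x_1 = -3, x_2 = -3, x_3 = 1, x_4 = -3.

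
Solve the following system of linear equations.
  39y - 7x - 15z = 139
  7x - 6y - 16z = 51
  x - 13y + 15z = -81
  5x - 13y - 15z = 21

Row-reduce:
R1 ← R1 / (-7).
R2 ← R2 − 7·R1.
R3 ← R3 − 1·R1.
R4 ← R4 − 5·R1.
R2 ← R2 / (33).
R1 ← R1 + 39/7·R2.
R3 ← R3 + 52/7·R2.
R4 ← R4 − 104/7·R2.
R3 ← R3 / (194/33).
R1 ← R1 + 34/11·R3.
R2 ← R2 + 31/33·R3.
R4 ← R4 + 388/33·R3.
Row 4 reduces to 0 = -2, a contradiction. The system is inconsistent.

no solution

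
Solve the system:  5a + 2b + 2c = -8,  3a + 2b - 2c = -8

infinitely many solutions

Row-reduce:
R1 ← R1 / (5).
R2 ← R2 − 3·R1.
R2 ← R2 / (4/5).
R1 ← R1 − 2/5·R2.
Rank is 2 with 3 unknowns, leaving c free.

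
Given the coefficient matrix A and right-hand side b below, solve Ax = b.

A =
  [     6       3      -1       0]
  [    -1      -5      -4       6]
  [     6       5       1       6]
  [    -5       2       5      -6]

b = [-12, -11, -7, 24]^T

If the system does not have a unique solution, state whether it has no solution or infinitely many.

no solution

Row-reduce:
R1 ← R1 / (6).
R2 ← R2 + 1·R1.
R3 ← R3 − 6·R1.
R4 ← R4 + 5·R1.
R2 ← R2 / (-9/2).
R1 ← R1 − 1/2·R2.
R3 ← R3 − 2·R2.
R4 ← R4 − 9/2·R2.
R3 ← R3 / (4/27).
R1 ← R1 + 17/27·R3.
R2 ← R2 − 25/27·R3.
Row 4 reduces to 0 = 1, a contradiction. The system is inconsistent.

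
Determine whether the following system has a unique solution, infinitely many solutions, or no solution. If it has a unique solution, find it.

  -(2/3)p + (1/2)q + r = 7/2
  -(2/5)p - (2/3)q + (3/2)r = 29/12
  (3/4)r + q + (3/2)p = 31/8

Row-reduce the augmented matrix:
R1 ← R1 / (-2/3).
R2 ← R2 + 2/5·R1.
R3 ← R3 − 3/2·R1.
R2 ← R2 / (-29/30).
R1 ← R1 + 3/4·R2.
R3 ← R3 − 17/8·R2.
R3 ← R3 / (1155/232).
R1 ← R1 + 255/116·R3.
R2 ← R2 + 27/29·R3.
Reading off the reduced rows gives p = 0, q = 2, r = 5/2.

p = 0, q = 2, r = 5/2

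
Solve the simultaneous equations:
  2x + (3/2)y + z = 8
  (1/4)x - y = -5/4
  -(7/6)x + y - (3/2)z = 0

x = 3, y = 2, z = -1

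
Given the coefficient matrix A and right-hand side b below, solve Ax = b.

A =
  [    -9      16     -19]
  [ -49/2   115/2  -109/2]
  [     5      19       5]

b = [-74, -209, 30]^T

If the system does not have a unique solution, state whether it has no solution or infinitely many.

no solution

Row-reduce:
R1 ← R1 / (-9).
R2 ← R2 + 49/2·R1.
R3 ← R3 − 5·R1.
R2 ← R2 / (251/18).
R1 ← R1 + 16/9·R2.
R3 ← R3 − 251/9·R2.
Row 3 reduces to 0 = 4, a contradiction. The system is inconsistent.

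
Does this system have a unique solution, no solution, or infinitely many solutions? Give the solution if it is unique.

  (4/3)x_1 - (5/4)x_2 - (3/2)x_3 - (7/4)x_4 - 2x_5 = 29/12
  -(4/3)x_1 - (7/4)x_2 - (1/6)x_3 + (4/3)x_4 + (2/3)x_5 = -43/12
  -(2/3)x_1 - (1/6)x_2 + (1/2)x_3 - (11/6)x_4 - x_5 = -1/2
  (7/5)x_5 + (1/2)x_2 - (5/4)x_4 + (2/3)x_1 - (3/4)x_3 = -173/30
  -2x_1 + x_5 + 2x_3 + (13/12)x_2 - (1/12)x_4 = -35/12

infinitely many solutions

Row-reduce:
R1 ← R1 / (4/3).
R2 ← R2 + 4/3·R1.
R3 ← R3 + 2/3·R1.
R4 ← R4 − 2/3·R1.
R5 ← R5 + 2·R1.
R2 ← R2 / (-3).
R1 ← R1 + 15/16·R2.
R3 ← R3 + 19/24·R2.
R4 ← R4 − 9/8·R2.
R5 ← R5 + 19/24·R2.
R3 ← R3 / (41/216).
R1 ← R1 + 29/48·R3.
R2 ← R2 − 5/9·R3.
R4 ← R4 + 5/8·R3.
R5 ← R5 − 41/216·R3.
R4 ← R4 / (-5961/656).
R1 ← R1 + 6201/656·R4.
R2 ← R2 − 635/82·R4.
R3 ← R3 + 2245/164·R4.
Rank is 4 with 5 unknowns, leaving x_5 free.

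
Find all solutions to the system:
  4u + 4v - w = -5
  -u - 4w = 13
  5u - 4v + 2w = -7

Row-reduce the augmented matrix:
R1 ← R1 / (4).
R2 ← R2 + 1·R1.
R3 ← R3 − 5·R1.
R1 ← R1 − 1·R2.
R3 ← R3 + 9·R2.
R3 ← R3 / (-35).
R1 ← R1 − 4·R3.
R2 ← R2 + 17/4·R3.
Reading off the reduced rows gives u = -1, v = -1, w = -3.

u = -1, v = -1, w = -3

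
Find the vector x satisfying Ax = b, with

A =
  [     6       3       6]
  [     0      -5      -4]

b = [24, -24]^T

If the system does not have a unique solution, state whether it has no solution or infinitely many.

infinitely many solutions

Row-reduce:
R1 ← R1 / (6).
R2 ← R2 / (-5).
R1 ← R1 − 1/2·R2.
Rank is 2 with 3 unknowns, leaving x_3 free.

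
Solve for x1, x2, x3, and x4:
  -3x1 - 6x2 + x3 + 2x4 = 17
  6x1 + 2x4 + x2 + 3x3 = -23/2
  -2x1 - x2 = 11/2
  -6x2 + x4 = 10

x1 = -2, x2 = -3/2, x3 = 0, x4 = 1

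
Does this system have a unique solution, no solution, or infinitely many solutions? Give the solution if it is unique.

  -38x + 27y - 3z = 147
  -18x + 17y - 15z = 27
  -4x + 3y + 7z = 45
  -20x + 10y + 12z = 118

no solution

Row-reduce:
R1 ← R1 / (-38).
R2 ← R2 + 18·R1.
R3 ← R3 + 4·R1.
R4 ← R4 + 20·R1.
R2 ← R2 / (80/19).
R1 ← R1 + 27/38·R2.
R3 ← R3 − 3/19·R2.
R4 ← R4 + 80/19·R2.
R3 ← R3 / (313/40).
R1 ← R1 + 177/80·R3.
R2 ← R2 + 129/40·R3.
Row 4 reduces to 0 = -2, a contradiction. The system is inconsistent.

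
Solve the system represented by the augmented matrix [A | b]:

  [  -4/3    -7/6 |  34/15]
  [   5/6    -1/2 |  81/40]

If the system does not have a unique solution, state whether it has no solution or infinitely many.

Row-reduce the augmented matrix:
R1 ← R1 / (-4/3).
R2 ← R2 − 5/6·R1.
R2 ← R2 / (-59/48).
R1 ← R1 − 7/8·R2.
Reading off the reduced rows gives x_1 = 3/4, x_2 = -14/5.

x_1 = 3/4, x_2 = -14/5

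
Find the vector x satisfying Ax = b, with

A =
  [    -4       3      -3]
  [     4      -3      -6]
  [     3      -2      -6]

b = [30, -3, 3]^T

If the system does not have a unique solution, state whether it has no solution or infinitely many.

x_1 = -3, x_2 = 3, x_3 = -3

Row-reduce the augmented matrix:
R1 ← R1 / (-4).
R2 ← R2 − 4·R1.
R3 ← R3 − 3·R1.
Swap R2 and R3.
R2 ← R2 / (1/4).
R1 ← R1 + 3/4·R2.
R3 ← R3 / (-9).
R1 ← R1 + 24·R3.
R2 ← R2 + 33·R3.
Reading off the reduced rows gives x_1 = -3, x_2 = 3, x_3 = -3.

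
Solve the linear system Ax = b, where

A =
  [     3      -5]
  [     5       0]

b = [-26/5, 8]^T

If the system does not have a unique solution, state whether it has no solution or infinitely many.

x_1 = 8/5, x_2 = 2

Row-reduce the augmented matrix:
R1 ← R1 / (3).
R2 ← R2 − 5·R1.
R2 ← R2 / (25/3).
R1 ← R1 + 5/3·R2.
Reading off the reduced rows gives x_1 = 8/5, x_2 = 2.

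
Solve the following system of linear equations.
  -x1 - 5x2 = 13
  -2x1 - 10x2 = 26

Row-reduce:
R1 ← R1 / (-1).
R2 ← R2 + 2·R1.
Rank is 1 with 2 unknowns, leaving x2 free.

infinitely many solutions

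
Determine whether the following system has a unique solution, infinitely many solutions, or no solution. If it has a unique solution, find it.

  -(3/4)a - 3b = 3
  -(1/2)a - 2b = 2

infinitely many solutions

Row-reduce:
R1 ← R1 / (-3/4).
R2 ← R2 + 1/2·R1.
Rank is 1 with 2 unknowns, leaving b free.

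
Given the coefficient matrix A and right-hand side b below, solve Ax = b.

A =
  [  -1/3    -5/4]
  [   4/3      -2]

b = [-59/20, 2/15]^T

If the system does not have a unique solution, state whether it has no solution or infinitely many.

x_1 = 13/5, x_2 = 5/3

Row-reduce the augmented matrix:
R1 ← R1 / (-1/3).
R2 ← R2 − 4/3·R1.
R2 ← R2 / (-7).
R1 ← R1 − 15/4·R2.
Reading off the reduced rows gives x_1 = 13/5, x_2 = 5/3.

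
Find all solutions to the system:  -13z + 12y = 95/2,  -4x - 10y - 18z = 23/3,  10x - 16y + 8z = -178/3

x = -1, y = 7/3, z = -3/2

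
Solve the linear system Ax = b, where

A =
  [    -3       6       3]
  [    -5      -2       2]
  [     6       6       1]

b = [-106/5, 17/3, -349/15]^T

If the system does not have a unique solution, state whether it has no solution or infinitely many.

x_1 = -3/5, x_2 = -3, x_3 = -5/3

Row-reduce the augmented matrix:
R1 ← R1 / (-3).
R2 ← R2 + 5·R1.
R3 ← R3 − 6·R1.
R2 ← R2 / (-12).
R1 ← R1 + 2·R2.
R3 ← R3 − 18·R2.
R3 ← R3 / (5/2).
R1 ← R1 + 1/2·R3.
R2 ← R2 − 1/4·R3.
Reading off the reduced rows gives x_1 = -3/5, x_2 = -3, x_3 = -5/3.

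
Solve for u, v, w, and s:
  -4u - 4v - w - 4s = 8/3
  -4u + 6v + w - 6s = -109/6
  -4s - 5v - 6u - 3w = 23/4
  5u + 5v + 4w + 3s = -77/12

Row-reduce the augmented matrix:
R1 ← R1 / (-4).
R2 ← R2 + 4·R1.
R3 ← R3 + 6·R1.
R4 ← R4 − 5·R1.
R2 ← R2 / (10).
R1 ← R1 − 1·R2.
R3 ← R3 − 1·R2.
R3 ← R3 / (-17/10).
R1 ← R1 − 1/20·R3.
R2 ← R2 − 1/5·R3.
R4 ← R4 − 11/4·R3.
R4 ← R4 / (53/34).
R1 ← R1 − 43/34·R4.
R2 ← R2 − 1/17·R4.
R3 ← R3 + 22/17·R4.
Reading off the reduced rows gives u = -1, v = -7/4, w = 1/3, s = 2.

u = -1, v = -7/4, w = 1/3, s = 2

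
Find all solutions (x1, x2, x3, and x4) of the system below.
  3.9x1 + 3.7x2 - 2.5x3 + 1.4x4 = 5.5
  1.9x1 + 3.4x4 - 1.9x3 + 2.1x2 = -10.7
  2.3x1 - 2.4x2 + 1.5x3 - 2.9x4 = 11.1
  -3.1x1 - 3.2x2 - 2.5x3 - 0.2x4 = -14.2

Row-reduce the augmented matrix:
R1 ← R1 / (39/10).
R2 ← R2 − 19/10·R1.
R3 ← R3 − 23/10·R1.
R4 ← R4 + 31/10·R1.
R2 ← R2 / (58/195).
R1 ← R1 − 37/39·R2.
R3 ← R3 + 1787/390·R2.
R4 ← R4 + 101/390·R2.
R3 ← R3 / (-4369/580).
R1 ← R1 − 89/58·R3.
R2 ← R2 + 133/58·R3.
R4 ← R4 + 2947/580·R3.
R4 ← R4 / (-196171/8738).
R1 ← R1 + 2359/4369·R4.
R2 ← R2 + 10809/4369·R4.
R3 ← R3 + 22124/4369·R4.
Reading off the reduced rows gives x1 = 1, x2 = 3, x3 = 1, x4 = -5.

x1 = 1, x2 = 3, x3 = 1, x4 = -5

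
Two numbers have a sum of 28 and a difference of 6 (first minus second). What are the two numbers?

Let x = first number, y = second number.
  x + y = 28
  x - y = 6
Row-reduce the augmented matrix:
R2 ← R2 − 1·R1.
R2 ← R2 / (-2).
R1 ← R1 − 1·R2.
Reading off the reduced rows gives x = 17, y = 11.

first number: 17, second number: 11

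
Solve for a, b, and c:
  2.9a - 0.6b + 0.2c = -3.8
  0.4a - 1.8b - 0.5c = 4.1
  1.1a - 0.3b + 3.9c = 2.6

Row-reduce the augmented matrix:
R1 ← R1 / (29/10).
R2 ← R2 − 2/5·R1.
R3 ← R3 − 11/10·R1.
R2 ← R2 / (-249/145).
R1 ← R1 + 6/29·R2.
R3 ← R3 + 21/290·R2.
R3 ← R3 / (1277/332).
R1 ← R1 − 11/83·R3.
R2 ← R2 − 51/166·R3.
Reading off the reduced rows gives a = -2, b = -3, c = 1.

a = -2, b = -3, c = 1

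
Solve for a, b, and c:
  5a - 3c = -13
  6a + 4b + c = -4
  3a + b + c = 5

Row-reduce the augmented matrix:
R1 ← R1 / (5).
R2 ← R2 − 6·R1.
R3 ← R3 − 3·R1.
R2 ← R2 / (4).
R3 ← R3 − 1·R2.
R3 ← R3 / (33/20).
R1 ← R1 + 3/5·R3.
R2 ← R2 − 23/20·R3.
Reading off the reduced rows gives a = 1, b = -4, c = 6.

a = 1, b = -4, c = 6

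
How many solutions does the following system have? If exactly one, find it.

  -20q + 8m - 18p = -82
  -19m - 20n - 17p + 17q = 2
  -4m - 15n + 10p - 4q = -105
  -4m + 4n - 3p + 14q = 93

Row-reduce the augmented matrix:
R1 ← R1 / (8).
R2 ← R2 + 19·R1.
R3 ← R3 + 4·R1.
R4 ← R4 + 4·R1.
R2 ← R2 / (-20).
R3 ← R3 + 15·R2.
R4 ← R4 − 4·R2.
R3 ← R3 / (733/16).
R1 ← R1 + 9/4·R3.
R2 ← R2 − 239/80·R3.
R4 ← R4 + 479/20·R3.
R4 ← R4 / (9308/3665).
R1 ← R1 + 1513/733·R4.
R2 ← R2 − 3468/3665·R4.
R3 ← R3 − 142/733·R4.
Reading off the reduced rows gives m = 0, n = 5, p = -1, q = 5.

m = 0, n = 5, p = -1, q = 5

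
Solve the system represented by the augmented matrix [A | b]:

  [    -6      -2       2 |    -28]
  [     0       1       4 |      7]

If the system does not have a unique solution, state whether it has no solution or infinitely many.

infinitely many solutions

Row-reduce:
R1 ← R1 / (-6).
R1 ← R1 − 1/3·R2.
Rank is 2 with 3 unknowns, leaving x_3 free.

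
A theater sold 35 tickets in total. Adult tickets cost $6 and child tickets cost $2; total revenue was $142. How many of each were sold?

Let a = adult tickets, c = child tickets.
  a + c = 35
  6a + 2c = 142
From equation 1: a = 35 − c.
Substitute into equation 2 and solve: c = 17.
Then a = 18.

adult tickets: 18, child tickets: 17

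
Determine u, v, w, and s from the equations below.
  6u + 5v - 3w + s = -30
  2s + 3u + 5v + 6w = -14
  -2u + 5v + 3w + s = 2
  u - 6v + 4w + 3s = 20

Row-reduce the augmented matrix:
R1 ← R1 / (6).
R2 ← R2 − 3·R1.
R3 ← R3 + 2·R1.
R4 ← R4 − 1·R1.
R2 ← R2 / (5/2).
R1 ← R1 − 5/6·R2.
R3 ← R3 − 20/3·R2.
R4 ← R4 + 41/6·R2.
R3 ← R3 / (-18).
R1 ← R1 + 3·R3.
R2 ← R2 − 3·R3.
R4 ← R4 − 25·R3.
R4 ← R4 / (436/135).
R1 ← R1 − 1/9·R4.
R2 ← R2 − 7/45·R4.
R3 ← R3 − 4/27·R4.
Reading off the reduced rows gives u = -4, v = -2, w = 0, s = 4.

u = -4, v = -2, w = 0, s = 4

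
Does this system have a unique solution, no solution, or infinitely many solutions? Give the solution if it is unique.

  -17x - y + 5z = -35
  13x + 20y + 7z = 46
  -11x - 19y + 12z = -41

x = 2, y = 1, z = 0

Row-reduce the augmented matrix:
R1 ← R1 / (-17).
R2 ← R2 − 13·R1.
R3 ← R3 + 11·R1.
R2 ← R2 / (327/17).
R1 ← R1 − 1/17·R2.
R3 ← R3 + 312/17·R2.
R3 ← R3 / (2081/109).
R1 ← R1 + 107/327·R3.
R2 ← R2 − 184/327·R3.
Reading off the reduced rows gives x = 2, y = 1, z = 0.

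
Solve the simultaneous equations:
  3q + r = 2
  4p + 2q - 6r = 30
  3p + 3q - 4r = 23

no solution

Row-reduce:
Swap R1 and R2.
R1 ← R1 / (4).
R3 ← R3 − 3·R1.
R2 ← R2 / (3).
R1 ← R1 − 1/2·R2.
R3 ← R3 − 3/2·R2.
Row 3 reduces to 0 = -1/2, a contradiction. The system is inconsistent.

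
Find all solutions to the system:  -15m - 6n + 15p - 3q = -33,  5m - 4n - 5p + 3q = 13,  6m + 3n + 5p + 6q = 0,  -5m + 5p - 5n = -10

infinitely many solutions

Row-reduce:
R1 ← R1 / (-15).
R2 ← R2 − 5·R1.
R3 ← R3 − 6·R1.
R4 ← R4 + 5·R1.
R2 ← R2 / (-6).
R1 ← R1 − 2/5·R2.
R3 ← R3 − 3/5·R2.
R4 ← R4 + 3·R2.
R3 ← R3 / (11).
R1 ← R1 + 1·R3.
Rank is 3 with 4 unknowns, leaving q free.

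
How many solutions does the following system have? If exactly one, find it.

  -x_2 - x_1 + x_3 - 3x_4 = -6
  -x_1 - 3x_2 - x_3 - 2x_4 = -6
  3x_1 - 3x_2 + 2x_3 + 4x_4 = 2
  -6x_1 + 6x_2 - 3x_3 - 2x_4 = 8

Row-reduce the augmented matrix:
R1 ← R1 / (-1).
R2 ← R2 + 1·R1.
R3 ← R3 − 3·R1.
R4 ← R4 + 6·R1.
R2 ← R2 / (-2).
R1 ← R1 − 1·R2.
R3 ← R3 + 6·R2.
R4 ← R4 − 12·R2.
R3 ← R3 / (11).
R1 ← R1 + 2·R3.
R2 ← R2 − 1·R3.
R4 ← R4 + 21·R3.
R4 ← R4 / (74/11).
R1 ← R1 − 45/22·R4.
R2 ← R2 − 5/22·R4.
R3 ← R3 + 8/11·R4.
Reading off the reduced rows gives x_1 = -1, x_2 = 1, x_3 = 0, x_4 = 2.

x_1 = -1, x_2 = 1, x_3 = 0, x_4 = 2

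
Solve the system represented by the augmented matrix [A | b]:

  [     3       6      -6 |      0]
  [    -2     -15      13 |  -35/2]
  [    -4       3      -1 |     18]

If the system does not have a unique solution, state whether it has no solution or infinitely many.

Row-reduce:
R1 ← R1 / (3).
R2 ← R2 + 2·R1.
R3 ← R3 + 4·R1.
R2 ← R2 / (-11).
R1 ← R1 − 2·R2.
R3 ← R3 − 11·R2.
Row 3 reduces to 0 = 1/2, a contradiction. The system is inconsistent.

no solution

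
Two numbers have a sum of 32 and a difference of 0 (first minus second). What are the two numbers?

Let x = first number, y = second number.
  x + y = 32
  x - y = 0
From equation 1: x = 32 − y.
Substitute into equation 2 and solve: y = 16.
Then x = 16.

first number: 16, second number: 16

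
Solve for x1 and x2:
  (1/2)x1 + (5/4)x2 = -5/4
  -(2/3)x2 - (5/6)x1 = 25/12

x1 = -5/2, x2 = 0

Row-reduce the augmented matrix:
R1 ← R1 / (1/2).
R2 ← R2 + 5/6·R1.
R2 ← R2 / (17/12).
R1 ← R1 − 5/2·R2.
Reading off the reduced rows gives x1 = -5/2, x2 = 0.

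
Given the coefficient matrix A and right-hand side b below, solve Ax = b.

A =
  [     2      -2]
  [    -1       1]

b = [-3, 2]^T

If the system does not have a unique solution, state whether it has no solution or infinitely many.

no solution

Row-reduce:
R1 ← R1 / (2).
R2 ← R2 + 1·R1.
Row 2 reduces to 0 = 1/2, a contradiction. The system is inconsistent.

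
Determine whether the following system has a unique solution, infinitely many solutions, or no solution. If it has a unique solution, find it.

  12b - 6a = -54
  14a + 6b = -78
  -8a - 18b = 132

Row-reduce the augmented matrix:
R1 ← R1 / (-6).
R2 ← R2 − 14·R1.
R3 ← R3 + 8·R1.
R2 ← R2 / (34).
R1 ← R1 + 2·R2.
R3 ← R3 + 34·R2.
R3 reduces to 0 = 0, so the extra equation is consistent.
Reading off the reduced rows gives a = -3, b = -6.

a = -3, b = -6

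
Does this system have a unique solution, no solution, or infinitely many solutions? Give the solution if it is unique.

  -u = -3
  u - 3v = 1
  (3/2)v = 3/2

Row-reduce:
R1 ← R1 / (-1).
R2 ← R2 − 1·R1.
R2 ← R2 / (-3).
R3 ← R3 − 3/2·R2.
Row 3 reduces to 0 = 1/2, a contradiction. The system is inconsistent.

no solution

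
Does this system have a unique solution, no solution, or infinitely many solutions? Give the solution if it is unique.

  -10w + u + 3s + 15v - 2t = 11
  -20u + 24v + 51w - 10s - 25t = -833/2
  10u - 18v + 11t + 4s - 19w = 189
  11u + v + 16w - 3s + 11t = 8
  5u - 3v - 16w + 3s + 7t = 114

no solution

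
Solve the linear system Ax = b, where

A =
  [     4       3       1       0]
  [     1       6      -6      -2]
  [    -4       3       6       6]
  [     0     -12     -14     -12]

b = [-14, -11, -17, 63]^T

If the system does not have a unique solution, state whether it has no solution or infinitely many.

no solution

Row-reduce:
R1 ← R1 / (4).
R2 ← R2 − 1·R1.
R3 ← R3 + 4·R1.
R2 ← R2 / (21/4).
R1 ← R1 − 3/4·R2.
R3 ← R3 − 6·R2.
R4 ← R4 + 12·R2.
R3 ← R3 / (99/7).
R1 ← R1 − 8/7·R3.
R2 ← R2 + 25/21·R3.
R4 ← R4 + 198/7·R3.
Row 4 reduces to 0 = 1, a contradiction. The system is inconsistent.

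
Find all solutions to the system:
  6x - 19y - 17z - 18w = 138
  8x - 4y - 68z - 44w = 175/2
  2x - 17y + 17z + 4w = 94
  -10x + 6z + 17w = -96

Row-reduce:
R1 ← R1 / (6).
R2 ← R2 − 8·R1.
R3 ← R3 − 2·R1.
R4 ← R4 + 10·R1.
R2 ← R2 / (64/3).
R1 ← R1 + 19/6·R2.
R3 ← R3 + 32/3·R2.
R4 ← R4 + 95/3·R2.
Swap R3 and R4.
R3 ← R3 / (-717/8).
R1 ← R1 + 153/16·R3.
R2 ← R2 + 17/8·R3.
Row 4 reduces to 0 = -1/4, a contradiction. The system is inconsistent.

no solution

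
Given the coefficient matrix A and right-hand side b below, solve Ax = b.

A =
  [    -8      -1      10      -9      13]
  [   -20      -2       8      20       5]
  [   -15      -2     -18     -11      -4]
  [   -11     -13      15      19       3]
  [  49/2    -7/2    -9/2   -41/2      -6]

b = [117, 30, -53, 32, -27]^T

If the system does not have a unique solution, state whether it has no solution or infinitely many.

no solution

Row-reduce:
R1 ← R1 / (-8).
R2 ← R2 + 20·R1.
R3 ← R3 + 15·R1.
R4 ← R4 + 11·R1.
R5 ← R5 − 49/2·R1.
R2 ← R2 / (1/2).
R1 ← R1 − 1/8·R2.
R3 ← R3 + 1/8·R2.
R4 ← R4 + 93/8·R2.
R5 ← R5 + 105/16·R2.
R3 ← R3 / (-41).
R1 ← R1 − 3·R3.
R2 ← R2 + 34·R3.
R4 ← R4 + 394·R3.
R5 ← R5 + 197·R3.
R4 ← R4 / (70597/82).
R1 ← R1 + 340/41·R4.
R2 ← R2 − 2924/41·R4.
R3 ← R3 + 33/82·R4.
R5 ← R5 − 70597/164·R4.
Row 5 reduces to 0 = 2, a contradiction. The system is inconsistent.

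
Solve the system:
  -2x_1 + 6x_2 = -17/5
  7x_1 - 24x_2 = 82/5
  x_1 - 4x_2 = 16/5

x_1 = -14/5, x_2 = -3/2

Row-reduce the augmented matrix:
R1 ← R1 / (-2).
R2 ← R2 − 7·R1.
R3 ← R3 − 1·R1.
R2 ← R2 / (-3).
R1 ← R1 + 3·R2.
R3 ← R3 + 1·R2.
R3 reduces to 0 = 0, so the extra equation is consistent.
Reading off the reduced rows gives x_1 = -14/5, x_2 = -3/2.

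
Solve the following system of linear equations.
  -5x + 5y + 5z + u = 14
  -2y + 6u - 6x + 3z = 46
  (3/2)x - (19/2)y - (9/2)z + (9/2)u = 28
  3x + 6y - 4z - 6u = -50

no solution

Row-reduce:
R1 ← R1 / (-5).
R2 ← R2 + 6·R1.
R3 ← R3 − 3/2·R1.
R4 ← R4 − 3·R1.
R2 ← R2 / (-8).
R1 ← R1 + 1·R2.
R3 ← R3 + 8·R2.
R4 ← R4 − 9·R2.
Swap R3 and R4.
R3 ← R3 / (-35/8).
R1 ← R1 + 5/8·R3.
R2 ← R2 − 3/8·R3.
Row 4 reduces to 0 = 3, a contradiction. The system is inconsistent.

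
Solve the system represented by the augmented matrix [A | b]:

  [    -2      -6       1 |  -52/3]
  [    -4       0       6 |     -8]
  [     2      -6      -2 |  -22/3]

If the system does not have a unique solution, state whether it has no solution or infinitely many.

x_1 = 3, x_2 = 2, x_3 = 2/3

Row-reduce the augmented matrix:
R1 ← R1 / (-2).
R2 ← R2 + 4·R1.
R3 ← R3 − 2·R1.
R2 ← R2 / (12).
R1 ← R1 − 3·R2.
R3 ← R3 + 12·R2.
R3 ← R3 / (3).
R1 ← R1 + 3/2·R3.
R2 ← R2 − 1/3·R3.
Reading off the reduced rows gives x_1 = 3, x_2 = 2, x_3 = 2/3.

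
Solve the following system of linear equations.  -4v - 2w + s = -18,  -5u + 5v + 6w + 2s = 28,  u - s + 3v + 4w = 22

infinitely many solutions

Row-reduce:
Swap R1 and R2.
R1 ← R1 / (-5).
R3 ← R3 − 1·R1.
R2 ← R2 / (-4).
R1 ← R1 + 1·R2.
R3 ← R3 − 4·R2.
R3 ← R3 / (16/5).
R1 ← R1 + 7/10·R3.
R2 ← R2 − 1/2·R3.
Rank is 3 with 4 unknowns, leaving s free.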